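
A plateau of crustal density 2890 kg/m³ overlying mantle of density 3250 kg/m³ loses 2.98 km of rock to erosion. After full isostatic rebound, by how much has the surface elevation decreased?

Rebound u = e ρ_c/ρ_m = 2.98 km × 2890/3250 = 2.65 km.
Net surface drop = e − u = 2.98 km − 2.65 km = e (ρ_m − ρ_c)/ρ_m = 0.33 km.

0.33 km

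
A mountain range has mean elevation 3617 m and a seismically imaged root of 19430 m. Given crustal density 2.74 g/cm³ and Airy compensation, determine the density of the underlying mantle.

Airy balance: ρ_c h = (ρ_m − ρ_c) r → ρ_m = ρ_c (1 + h/r).
ρ_m = 2.74 × (1 + 3617 m/19430 m) = 3.25 g/cm³.

3.25 g/cm³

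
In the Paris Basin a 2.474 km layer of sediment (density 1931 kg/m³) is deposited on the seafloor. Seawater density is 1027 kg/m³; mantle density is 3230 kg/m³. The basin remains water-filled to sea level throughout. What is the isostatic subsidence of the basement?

1.02 km

Submarine loading: the sediment displaces seawater, and the subsidence is in turn flooded, so s (ρ_m − ρ_w) = t (ρ_sed − ρ_w).
s = 2.474 km × (1931 − 1027) / (3230 − 1027) = 1.02 km.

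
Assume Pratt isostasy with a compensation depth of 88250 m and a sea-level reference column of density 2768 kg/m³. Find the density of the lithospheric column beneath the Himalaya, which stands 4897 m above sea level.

2620 kg/m³

Pratt balance: ρ_ref D = ρ (D + h).
ρ = ρ_ref D/(D + h) = 2768 × 88250 m/(88250 m + 4897 m) = 2620 kg/m³.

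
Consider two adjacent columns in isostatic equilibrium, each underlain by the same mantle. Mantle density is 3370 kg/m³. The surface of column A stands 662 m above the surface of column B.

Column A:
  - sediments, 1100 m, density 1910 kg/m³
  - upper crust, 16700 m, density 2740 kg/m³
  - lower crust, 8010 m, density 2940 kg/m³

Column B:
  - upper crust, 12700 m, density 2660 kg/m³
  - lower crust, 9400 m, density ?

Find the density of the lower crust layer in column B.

2910 kg/m³

Take the compensation level at the base of the deeper column (depth z_c below the surface of column A) and equate Σ ρ_i t_i down to z_c; mantle fills any gap and the z_c terms cancel.
Column A: 1100×1910 + 16700×2740 + 8010×2940 + (z_c − 25810)×3370
Column B: 662×0 + 12700×2660 + 9400×ρ + (z_c − 662 − 22100)×3370
The z_c×3370 term appears on both sides and cancels. Collect the known terms of each column as K = Σ(ρt)_known − 3370 × (depth of known layers): K_A = 71408400 − 3370×25810 = −15571300; K_B = 33782000 − 3370×(662 + 22100) = −42925940.
Balance: K_A = K_B + 9400×ρ, so ρ = (K_A − K_B)/9400 = 27354600/9400 = 2910 kg/m³.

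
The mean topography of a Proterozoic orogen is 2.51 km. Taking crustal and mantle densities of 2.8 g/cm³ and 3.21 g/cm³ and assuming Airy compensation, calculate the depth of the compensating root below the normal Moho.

17.1 km

Equating mass per unit area of the two columns: the weight of the topography is balanced by the buoyancy of the root, ρ_c h = (ρ_m − ρ_c) r.
r = h · ρ_c / (ρ_m − ρ_c) = 2.51 km × 2.8 / (3.21 − 2.8) = 17.1 km.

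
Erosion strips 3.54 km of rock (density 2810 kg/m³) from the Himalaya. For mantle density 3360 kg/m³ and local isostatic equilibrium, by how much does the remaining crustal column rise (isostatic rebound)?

Unloading: uplift u = e ρ_c/ρ_m = 3.54 km × 2810/3360 = 2.96 km.

2.96 km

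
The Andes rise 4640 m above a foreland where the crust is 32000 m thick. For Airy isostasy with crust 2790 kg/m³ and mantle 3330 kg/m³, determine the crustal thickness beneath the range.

60600 m

Root depth r = h ρ_c / (ρ_m − ρ_c) = 4640 m × 2790 / 540 = 23970 m.
Total thickness = T + h + r = 32000 m + 4640 m + 23970 m = 60600 m.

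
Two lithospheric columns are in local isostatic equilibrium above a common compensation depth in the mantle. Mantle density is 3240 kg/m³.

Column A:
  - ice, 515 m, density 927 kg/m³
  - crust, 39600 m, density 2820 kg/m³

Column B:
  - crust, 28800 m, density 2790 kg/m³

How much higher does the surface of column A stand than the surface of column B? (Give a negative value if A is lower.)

For any compensation level in the mantle, the mantle terms cancel and isostasy reduces to e = (Σt_A − Σt_B) − (Σ(ρt)_A − Σ(ρt)_B) / ρ_m.
Σt_A = 40115 m; Σt_B = 28800 m; Σ(ρt)_A = 112149405; Σ(ρt)_B = 80352000 (in m·kg/m³).
e = (40115 − 28800) − (112149405 − 80352000) / 3240 = 1500 m.

1500 m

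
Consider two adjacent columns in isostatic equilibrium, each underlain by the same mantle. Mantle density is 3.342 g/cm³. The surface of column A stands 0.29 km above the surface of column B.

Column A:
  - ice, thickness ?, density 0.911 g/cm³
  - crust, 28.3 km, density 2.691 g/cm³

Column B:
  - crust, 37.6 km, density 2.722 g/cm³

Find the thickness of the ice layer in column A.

2.41 km

Take the compensation level at the base of the deeper column (depth z_c below the surface of column A) and equate Σ ρ_i t_i down to z_c; mantle fills any gap and the z_c terms cancel.
Column A: x×0.911 + 28.3×2.691 + (z_c − 28.3 − x)×3.342
Column B: 0.29×0 + 37.6×2.722 + (z_c − 0.29 − 37.6)×3.342
The z_c×3.342 term appears on both sides and cancels. Collect the known terms of each column as K = Σ(ρt)_known − 3.342 × (depth of known layers): K_A = 76.1553 − 3.342×28.3 = −18.4233; K_B = 102.3472 − 3.342×(0.29 + 37.6) = −24.28118.
Balance: K_A − x×(3.342 − 0.911) = K_B, so x = (K_A − K_B)/(3.342 − 0.911) = 5.85788/2.431 = 2.41 km.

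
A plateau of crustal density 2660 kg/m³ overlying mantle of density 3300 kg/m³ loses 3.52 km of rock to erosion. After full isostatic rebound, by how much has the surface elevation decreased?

0.683 km

Rebound u = e ρ_c/ρ_m = 3.52 km × 2660/3300 = 2.837 km.
Net surface drop = e − u = 3.52 km − 2.837 km = e (ρ_m − ρ_c)/ρ_m = 0.683 km.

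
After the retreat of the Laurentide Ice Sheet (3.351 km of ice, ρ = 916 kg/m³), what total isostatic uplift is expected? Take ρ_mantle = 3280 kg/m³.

Removing the load lets mantle flow back in; uplift u satisfies ρ_ice t = ρ_m u.
u = t ρ_ice/ρ_m = 3.351 km × 916/3280 = 0.936 km.

0.936 km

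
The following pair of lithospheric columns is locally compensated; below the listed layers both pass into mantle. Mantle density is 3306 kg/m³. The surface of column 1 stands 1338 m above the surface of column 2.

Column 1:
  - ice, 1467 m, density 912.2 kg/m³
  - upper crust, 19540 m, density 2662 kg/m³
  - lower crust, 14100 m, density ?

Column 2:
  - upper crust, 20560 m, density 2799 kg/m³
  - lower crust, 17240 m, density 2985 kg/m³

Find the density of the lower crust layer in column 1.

3000 kg/m³

Take the compensation level at the base of the deeper column (depth z_c below the surface of column 1) and equate Σ ρ_i t_i down to z_c; mantle fills any gap and the z_c terms cancel.
Column 1: 1467×912.2 + 19540×2662 + 14100×ρ + (z_c − 35107)×3306
Column 2: 1338×0 + 20560×2799 + 17240×2985 + (z_c − 1338 − 37800)×3306
The z_c×3306 term appears on both sides and cancels. Collect the known terms of each column as K = Σ(ρt)_known − 3306 × (depth of known layers): K_1 = 53353677.4 − 3306×35107 = −62710064.6; K_2 = 109008840 − 3306×(1338 + 37800) = −20381388.
Balance: K_1 + 14100×ρ = K_2, so ρ = (K_2 − K_1)/14100 = 42328700/14100 = 3000 kg/m³.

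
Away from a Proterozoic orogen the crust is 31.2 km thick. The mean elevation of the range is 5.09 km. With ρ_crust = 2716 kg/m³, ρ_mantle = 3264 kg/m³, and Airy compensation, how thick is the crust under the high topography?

61.5 km

Root depth r = h ρ_c / (ρ_m − ρ_c) = 5.09 km × 2716 / 548 = 25.23 km.
Total thickness = T + h + r = 31.2 km + 5.09 km + 25.23 km = 61.5 km.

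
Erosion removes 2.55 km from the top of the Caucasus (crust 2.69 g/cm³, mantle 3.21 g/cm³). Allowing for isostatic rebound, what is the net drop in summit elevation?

0.413 km

Rebound u = e ρ_c/ρ_m = 2.55 km × 2.69/3.21 = 2.137 km.
Net surface drop = e − u = 2.55 km − 2.137 km = e (ρ_m − ρ_c)/ρ_m = 0.413 km.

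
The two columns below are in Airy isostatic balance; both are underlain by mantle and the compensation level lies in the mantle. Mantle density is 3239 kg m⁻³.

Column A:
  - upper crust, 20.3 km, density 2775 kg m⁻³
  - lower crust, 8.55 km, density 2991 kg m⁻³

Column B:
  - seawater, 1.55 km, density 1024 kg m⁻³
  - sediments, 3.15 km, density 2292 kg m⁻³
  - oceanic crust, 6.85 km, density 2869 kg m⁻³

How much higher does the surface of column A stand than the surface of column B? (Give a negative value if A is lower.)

0.799 km

For any compensation level in the mantle, the mantle terms cancel and isostasy reduces to e = (Σt_A − Σt_B) − (Σ(ρt)_A − Σ(ρt)_B) / ρ_m.
Σt_A = 28.85 km; Σt_B = 11.55 km; Σ(ρt)_A = 81905.55; Σ(ρt)_B = 28459.65 (in km·kg m⁻³).
e = (28.85 − 11.55) − (81905.55 − 28459.65) / 3239 = 0.799 km.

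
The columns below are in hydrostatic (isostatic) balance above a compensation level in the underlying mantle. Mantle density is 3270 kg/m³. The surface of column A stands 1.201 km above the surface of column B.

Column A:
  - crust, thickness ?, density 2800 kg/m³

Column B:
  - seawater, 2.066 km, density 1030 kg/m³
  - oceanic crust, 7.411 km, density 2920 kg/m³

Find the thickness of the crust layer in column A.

23.7 km

Take the compensation level at the base of the deeper column (depth z_c below the surface of column A) and equate Σ ρ_i t_i down to z_c; mantle fills any gap and the z_c terms cancel.
Column A: x×2800 + (z_c − 0 − x)×3270
Column B: 1.201×0 + 2.066×1030 + 7.411×2920 + (z_c − 1.201 − 9.477)×3270
The z_c×3270 term appears on both sides and cancels. Collect the known terms of each column as K = Σ(ρt)_known − 3270 × (depth of known layers): K_A = 0 − 3270×0 = 0; K_B = 23768.1 − 3270×(1.201 + 9.477) = −11148.96.
Balance: K_A − x×(3270 − 2800) = K_B, so x = (K_A − K_B)/(3270 − 2800) = 11149/470 = 23.7 km.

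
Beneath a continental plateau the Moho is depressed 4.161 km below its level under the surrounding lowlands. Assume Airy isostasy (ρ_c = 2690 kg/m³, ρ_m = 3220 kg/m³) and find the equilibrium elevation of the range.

0.82 km

Equating mass per unit area of the two columns: ρ_c h = (ρ_m − ρ_c) r.
h = r (ρ_m − ρ_c) / ρ_c = 4.161 km × (3220 − 2690) / 2690 = 0.82 km.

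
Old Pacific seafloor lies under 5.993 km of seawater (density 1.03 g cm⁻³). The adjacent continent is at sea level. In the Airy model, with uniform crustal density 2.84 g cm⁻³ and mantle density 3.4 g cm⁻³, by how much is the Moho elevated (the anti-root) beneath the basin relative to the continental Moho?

By Archimedes' principle applied to the lithosphere: replacing crust with seawater at the top is compensated by replacing crust with mantle at the base: d (ρ_c − ρ_w) = a (ρ_m − ρ_c).
a = d (ρ_c − ρ_w)/(ρ_m − ρ_c) = 5.993 km × 1.81/0.56 = 19.4 km.

19.4 km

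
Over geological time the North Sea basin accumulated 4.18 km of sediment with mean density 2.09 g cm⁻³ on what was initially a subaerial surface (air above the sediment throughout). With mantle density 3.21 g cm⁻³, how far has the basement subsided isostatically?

2.72 km

Subaerial load: s = t ρ_sed / ρ_m = 4.18 km × 2.09/3.21 = 2.72 km.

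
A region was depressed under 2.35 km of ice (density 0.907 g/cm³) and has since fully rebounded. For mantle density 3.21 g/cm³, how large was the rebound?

Removing the load lets mantle flow back in; uplift u satisfies ρ_ice t = ρ_m u.
u = t ρ_ice/ρ_m = 2.35 km × 0.907/3.21 = 0.664 km.

0.664 km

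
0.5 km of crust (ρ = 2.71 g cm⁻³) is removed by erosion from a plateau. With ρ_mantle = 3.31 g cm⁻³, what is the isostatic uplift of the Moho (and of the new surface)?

0.409 km

Unloading: uplift u = e ρ_c/ρ_m = 0.5 km × 2.71/3.31 = 0.409 km.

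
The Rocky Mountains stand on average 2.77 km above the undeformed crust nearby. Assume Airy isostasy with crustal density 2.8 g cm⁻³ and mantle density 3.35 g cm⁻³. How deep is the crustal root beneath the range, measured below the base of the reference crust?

14.1 km

Balancing pressure at the compensation depth: the weight of the topography is balanced by the buoyancy of the root, ρ_c h = (ρ_m − ρ_c) r.
r = h · ρ_c / (ρ_m − ρ_c) = 2.77 km × 2.8 / (3.35 − 2.8) = 14.1 km.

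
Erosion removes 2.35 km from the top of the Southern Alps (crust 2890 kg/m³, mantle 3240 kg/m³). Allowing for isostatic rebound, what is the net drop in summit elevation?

Rebound u = e ρ_c/ρ_m = 2.35 km × 2890/3240 = 2.096 km.
Net surface drop = e − u = 2.35 km − 2.096 km = e (ρ_m − ρ_c)/ρ_m = 0.254 km.

0.254 km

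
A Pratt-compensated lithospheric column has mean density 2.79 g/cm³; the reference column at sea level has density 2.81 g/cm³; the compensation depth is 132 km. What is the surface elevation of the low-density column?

0.946 km

ρ_ref D = ρ (D + h) → h = D (ρ_ref − ρ)/ρ.
h = 132 km × (2.81 − 2.79)/2.79 = 0.946 km.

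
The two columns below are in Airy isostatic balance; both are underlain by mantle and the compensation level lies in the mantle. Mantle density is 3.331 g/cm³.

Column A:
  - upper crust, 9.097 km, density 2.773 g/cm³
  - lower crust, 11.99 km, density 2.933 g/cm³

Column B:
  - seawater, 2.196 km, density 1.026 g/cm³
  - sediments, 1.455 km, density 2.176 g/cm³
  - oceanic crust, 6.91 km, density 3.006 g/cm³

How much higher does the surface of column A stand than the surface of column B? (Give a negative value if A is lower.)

For any compensation level in the mantle, the mantle terms cancel and isostasy reduces to e = (Σt_A − Σt_B) − (Σ(ρt)_A − Σ(ρt)_B) / ρ_m.
Σt_A = 21.087 km; Σt_B = 10.561 km; Σ(ρt)_A = 60.392651; Σ(ρt)_B = 26.190636 (in km·g/cm³).
e = (21.087 − 10.561) − (60.392651 − 26.190636) / 3.331 = 0.258 km.

0.258 km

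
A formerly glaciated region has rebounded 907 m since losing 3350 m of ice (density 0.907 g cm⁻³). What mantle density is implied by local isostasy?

3.35 g cm⁻³

ρ_m = ρ_ice t / u = 0.907 × 3350 m/907 m = 3.35 g cm⁻³.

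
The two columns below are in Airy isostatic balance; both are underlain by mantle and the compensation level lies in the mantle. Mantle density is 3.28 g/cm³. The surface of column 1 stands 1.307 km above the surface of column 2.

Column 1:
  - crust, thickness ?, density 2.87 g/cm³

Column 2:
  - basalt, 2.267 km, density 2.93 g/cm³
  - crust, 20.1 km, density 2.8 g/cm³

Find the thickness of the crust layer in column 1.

Take the compensation level at the base of the deeper column (depth z_c below the surface of column 1) and equate Σ ρ_i t_i down to z_c; mantle fills any gap and the z_c terms cancel.
Column 1: x×2.87 + (z_c − 0 − x)×3.28
Column 2: 1.307×0 + 2.267×2.93 + 20.1×2.8 + (z_c − 1.307 − 22.367)×3.28
The z_c×3.28 term appears on both sides and cancels. Collect the known terms of each column as K = Σ(ρt)_known − 3.28 × (depth of known layers): K_1 = 0 − 3.28×0 = 0; K_2 = 62.92231 − 3.28×(1.307 + 22.367) = −14.72841.
Balance: K_1 − x×(3.28 − 2.87) = K_2, so x = (K_1 − K_2)/(3.28 − 2.87) = 14.7284/0.41 = 35.9 km.

35.9 km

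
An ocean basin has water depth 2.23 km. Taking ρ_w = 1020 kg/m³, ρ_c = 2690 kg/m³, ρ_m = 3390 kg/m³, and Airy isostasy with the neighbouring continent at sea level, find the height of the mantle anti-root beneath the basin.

In Airy isostatic equilibrium: replacing crust with seawater at the top is compensated by replacing crust with mantle at the base: d (ρ_c − ρ_w) = a (ρ_m − ρ_c).
a = d (ρ_c − ρ_w)/(ρ_m − ρ_c) = 2.23 km × 1670/700 = 5.32 km.

5.32 km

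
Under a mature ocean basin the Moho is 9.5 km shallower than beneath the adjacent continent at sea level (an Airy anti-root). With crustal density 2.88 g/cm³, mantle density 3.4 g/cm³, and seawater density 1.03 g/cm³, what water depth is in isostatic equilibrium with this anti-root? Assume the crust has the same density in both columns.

Replacing a thickness d of crust by seawater at the top must be balanced by replacing crust with mantle at the base: d (ρ_c − ρ_w) = a (ρ_m − ρ_c).
d = a (ρ_m − ρ_c)/(ρ_c − ρ_w) = 9.5 km × 0.52/1.85 = 2.67 km.

2.67 km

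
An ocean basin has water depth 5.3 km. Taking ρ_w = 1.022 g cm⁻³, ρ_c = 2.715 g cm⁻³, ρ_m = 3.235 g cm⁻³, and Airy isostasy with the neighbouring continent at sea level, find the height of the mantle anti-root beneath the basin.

In Airy isostatic equilibrium: replacing crust with seawater at the top is compensated by replacing crust with mantle at the base: d (ρ_c − ρ_w) = a (ρ_m − ρ_c).
a = d (ρ_c − ρ_w)/(ρ_m − ρ_c) = 5.3 km × 1.693/0.52 = 17.3 km.

17.3 km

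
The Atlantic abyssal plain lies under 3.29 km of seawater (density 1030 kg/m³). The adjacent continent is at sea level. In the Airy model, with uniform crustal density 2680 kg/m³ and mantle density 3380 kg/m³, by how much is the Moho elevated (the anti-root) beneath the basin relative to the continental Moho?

Isostatic balance requires: replacing crust with seawater at the top is compensated by replacing crust with mantle at the base: d (ρ_c − ρ_w) = a (ρ_m − ρ_c).
a = d (ρ_c − ρ_w)/(ρ_m − ρ_c) = 3.29 km × 1650/700 = 7.75 km.

7.75 km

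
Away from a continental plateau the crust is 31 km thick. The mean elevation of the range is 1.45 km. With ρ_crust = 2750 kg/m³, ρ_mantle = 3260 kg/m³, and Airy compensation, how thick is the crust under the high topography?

40.3 km

Root depth r = h ρ_c / (ρ_m − ρ_c) = 1.45 km × 2750 / 510 = 7.819 km.
Total thickness = T + h + r = 31 km + 1.45 km + 7.819 km = 40.3 km.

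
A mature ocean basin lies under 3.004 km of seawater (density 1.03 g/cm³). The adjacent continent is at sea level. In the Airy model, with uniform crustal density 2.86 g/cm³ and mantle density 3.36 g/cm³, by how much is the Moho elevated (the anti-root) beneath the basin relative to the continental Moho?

11 km

Equating mass per unit area of the two columns: replacing crust with seawater at the top is compensated by replacing crust with mantle at the base: d (ρ_c − ρ_w) = a (ρ_m − ρ_c).
a = d (ρ_c − ρ_w)/(ρ_m − ρ_c) = 3.004 km × 1.83/0.5 = 11 km.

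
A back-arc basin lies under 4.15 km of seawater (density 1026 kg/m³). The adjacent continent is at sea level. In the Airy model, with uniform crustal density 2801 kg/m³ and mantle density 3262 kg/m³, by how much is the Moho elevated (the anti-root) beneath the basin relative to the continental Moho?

In Airy isostatic equilibrium: replacing crust with seawater at the top is compensated by replacing crust with mantle at the base: d (ρ_c − ρ_w) = a (ρ_m − ρ_c).
a = d (ρ_c − ρ_w)/(ρ_m − ρ_c) = 4.15 km × 1775/461 = 16 km.

16 km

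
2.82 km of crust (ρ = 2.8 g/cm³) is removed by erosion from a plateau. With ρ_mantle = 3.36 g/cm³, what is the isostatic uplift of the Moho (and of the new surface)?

2.35 km

Unloading: uplift u = e ρ_c/ρ_m = 2.82 km × 2.8/3.36 = 2.35 km.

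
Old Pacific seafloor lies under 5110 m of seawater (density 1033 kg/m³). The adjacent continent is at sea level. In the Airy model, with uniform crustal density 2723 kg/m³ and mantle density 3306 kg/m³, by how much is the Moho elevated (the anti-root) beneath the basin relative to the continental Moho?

Equating mass per unit area of the two columns: replacing crust with seawater at the top is compensated by replacing crust with mantle at the base: d (ρ_c − ρ_w) = a (ρ_m − ρ_c).
a = d (ρ_c − ρ_w)/(ρ_m − ρ_c) = 5110 m × 1690/583 = 14800 m.

14800 m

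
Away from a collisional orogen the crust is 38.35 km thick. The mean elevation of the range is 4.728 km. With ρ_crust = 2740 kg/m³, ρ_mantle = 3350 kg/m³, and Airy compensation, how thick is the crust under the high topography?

64.3 km

Root depth r = h ρ_c / (ρ_m − ρ_c) = 4.728 km × 2740 / 610 = 21.24 km.
Total thickness = T + h + r = 38.35 km + 4.728 km + 21.24 km = 64.3 km.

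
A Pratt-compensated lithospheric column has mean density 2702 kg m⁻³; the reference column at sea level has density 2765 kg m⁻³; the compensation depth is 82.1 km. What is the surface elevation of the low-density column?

1.91 km

ρ_ref D = ρ (D + h) → h = D (ρ_ref − ρ)/ρ.
h = 82.1 km × (2765 − 2702)/2702 = 1.91 km.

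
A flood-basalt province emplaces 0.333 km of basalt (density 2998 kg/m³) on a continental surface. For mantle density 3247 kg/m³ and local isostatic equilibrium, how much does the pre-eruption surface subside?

0.307 km

Subaerial loading: s = t ρ_load / ρ_m.
s = 0.333 km × 2998/3247 = 0.307 km.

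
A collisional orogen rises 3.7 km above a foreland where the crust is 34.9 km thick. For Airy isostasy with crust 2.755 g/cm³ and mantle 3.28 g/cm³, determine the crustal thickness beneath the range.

Root depth r = h ρ_c / (ρ_m − ρ_c) = 3.7 km × 2.755 / 0.525 = 19.42 km.
Total thickness = T + h + r = 34.9 km + 3.7 km + 19.42 km = 58 km.

58 km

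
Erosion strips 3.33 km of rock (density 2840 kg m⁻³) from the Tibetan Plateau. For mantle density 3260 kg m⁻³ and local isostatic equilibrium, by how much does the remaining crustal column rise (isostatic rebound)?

2.9 km

Unloading: uplift u = e ρ_c/ρ_m = 3.33 km × 2840/3260 = 2.9 km.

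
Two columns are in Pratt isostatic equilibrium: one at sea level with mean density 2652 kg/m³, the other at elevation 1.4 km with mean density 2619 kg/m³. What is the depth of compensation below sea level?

111 km

ρ_ref D = ρ (D + h) → D (ρ_ref − ρ) = ρ h.
D = ρ h/(ρ_ref − ρ) = 2619 × 1.4 km/(2652 − 2619) = 111 km.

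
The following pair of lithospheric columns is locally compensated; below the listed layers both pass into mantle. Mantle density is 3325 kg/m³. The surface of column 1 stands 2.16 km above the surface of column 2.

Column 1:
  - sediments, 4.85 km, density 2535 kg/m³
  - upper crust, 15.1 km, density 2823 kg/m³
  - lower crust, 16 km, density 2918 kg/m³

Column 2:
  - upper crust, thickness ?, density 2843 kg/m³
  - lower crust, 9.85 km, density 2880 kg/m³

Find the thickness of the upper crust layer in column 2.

Take the compensation level at the base of the deeper column (depth z_c below the surface of column 1) and equate Σ ρ_i t_i down to z_c; mantle fills any gap and the z_c terms cancel.
Column 1: 4.85×2535 + 15.1×2823 + 16×2918 + (z_c − 35.95)×3325
Column 2: 2.16×0 + x×2843 + 9.85×2880 + (z_c − 2.16 − 9.85 − x)×3325
The z_c×3325 term appears on both sides and cancels. Collect the known terms of each column as K = Σ(ρt)_known − 3325 × (depth of known layers): K_1 = 101610.05 − 3325×35.95 = −17923.7; K_2 = 28368 − 3325×(2.16 + 9.85) = −11565.25.
Balance: K_1 = K_2 − x×(3325 − 2843), so x = (K_2 − K_1)/(3325 − 2843) = 6358.45/482 = 13.2 km.

13.2 km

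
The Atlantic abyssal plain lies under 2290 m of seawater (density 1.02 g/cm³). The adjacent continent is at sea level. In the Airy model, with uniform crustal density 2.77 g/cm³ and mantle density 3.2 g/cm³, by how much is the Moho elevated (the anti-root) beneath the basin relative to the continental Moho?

Balancing pressure at the compensation depth: replacing crust with seawater at the top is compensated by replacing crust with mantle at the base: d (ρ_c − ρ_w) = a (ρ_m − ρ_c).
a = d (ρ_c − ρ_w)/(ρ_m − ρ_c) = 2290 m × 1.75/0.43 = 9320 m.

9320 m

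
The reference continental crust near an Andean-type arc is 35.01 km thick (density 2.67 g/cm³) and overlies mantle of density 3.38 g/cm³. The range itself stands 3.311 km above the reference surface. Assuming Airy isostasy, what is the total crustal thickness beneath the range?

Root depth r = h ρ_c / (ρ_m − ρ_c) = 3.311 km × 2.67 / 0.71 = 12.45 km.
Total thickness = T + h + r = 35.01 km + 3.311 km + 12.45 km = 50.8 km.

50.8 km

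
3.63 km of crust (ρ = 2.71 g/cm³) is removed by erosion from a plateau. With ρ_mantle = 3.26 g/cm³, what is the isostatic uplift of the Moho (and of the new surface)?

Unloading: uplift u = e ρ_c/ρ_m = 3.63 km × 2.71/3.26 = 3.02 km.

3.02 km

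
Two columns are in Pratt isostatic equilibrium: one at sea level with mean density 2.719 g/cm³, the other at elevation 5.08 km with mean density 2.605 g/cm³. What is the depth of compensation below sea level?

ρ_ref D = ρ (D + h) → D (ρ_ref − ρ) = ρ h.
D = ρ h/(ρ_ref − ρ) = 2.605 × 5.08 km/(2.719 − 2.605) = 116 km.

116 km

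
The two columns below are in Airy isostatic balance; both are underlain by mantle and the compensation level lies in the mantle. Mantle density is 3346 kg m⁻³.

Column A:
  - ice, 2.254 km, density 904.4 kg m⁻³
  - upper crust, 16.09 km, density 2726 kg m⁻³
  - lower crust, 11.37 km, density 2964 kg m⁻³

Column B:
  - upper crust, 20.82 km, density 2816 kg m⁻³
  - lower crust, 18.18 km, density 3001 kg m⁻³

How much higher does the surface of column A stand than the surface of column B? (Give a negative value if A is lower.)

For any compensation level in the mantle, the mantle terms cancel and isostasy reduces to e = (Σt_A − Σt_B) − (Σ(ρt)_A − Σ(ρt)_B) / ρ_m.
Σt_A = 29.714 km; Σt_B = 39 km; Σ(ρt)_A = 79600.5376; Σ(ρt)_B = 113187.3 (in km·kg m⁻³).
e = (29.714 − 39) − (79600.5376 − 113187.3) / 3346 = 0.752 km.

0.752 km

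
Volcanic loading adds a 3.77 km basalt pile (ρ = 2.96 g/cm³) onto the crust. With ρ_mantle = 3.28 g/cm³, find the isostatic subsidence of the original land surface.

Subaerial loading: s = t ρ_load / ρ_m.
s = 3.77 km × 2.96/3.28 = 3.4 km.

3.4 km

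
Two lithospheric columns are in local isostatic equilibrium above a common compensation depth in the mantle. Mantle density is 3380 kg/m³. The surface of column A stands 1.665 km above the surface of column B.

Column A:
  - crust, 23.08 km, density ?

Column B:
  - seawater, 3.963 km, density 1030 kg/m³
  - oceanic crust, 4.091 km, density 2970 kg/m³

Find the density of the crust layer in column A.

2660 kg/m³

Take the compensation level at the base of the deeper column (depth z_c below the surface of column A) and equate Σ ρ_i t_i down to z_c; mantle fills any gap and the z_c terms cancel.
Column A: 23.08×ρ + (z_c − 23.08)×3380
Column B: 1.665×0 + 3.963×1030 + 4.091×2970 + (z_c − 1.665 − 8.054)×3380
The z_c×3380 term appears on both sides and cancels. Collect the known terms of each column as K = Σ(ρt)_known − 3380 × (depth of known layers): K_A = 0 − 3380×23.08 = −78010.4; K_B = 16232.16 − 3380×(1.665 + 8.054) = −16618.06.
Balance: K_A + 23.08×ρ = K_B, so ρ = (K_B − K_A)/23.08 = 61392.3/23.08 = 2660 kg/m³.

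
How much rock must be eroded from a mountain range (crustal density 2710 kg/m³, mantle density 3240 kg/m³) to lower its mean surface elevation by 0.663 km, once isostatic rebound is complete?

Net drop Δ = e − u = e − e ρ_c/ρ_m = e (ρ_m − ρ_c)/ρ_m.
e = Δ ρ_m/(ρ_m − ρ_c) = 0.663 km × 3240/530 = 4.05 km.

4.05 km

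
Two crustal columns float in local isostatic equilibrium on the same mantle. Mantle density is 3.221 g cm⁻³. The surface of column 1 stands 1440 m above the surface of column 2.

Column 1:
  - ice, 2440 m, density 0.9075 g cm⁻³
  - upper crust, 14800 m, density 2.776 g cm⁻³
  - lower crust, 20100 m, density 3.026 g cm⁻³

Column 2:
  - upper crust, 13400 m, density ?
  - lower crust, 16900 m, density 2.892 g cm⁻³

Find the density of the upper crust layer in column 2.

Take the compensation level at the base of the deeper column (depth z_c below the surface of column 1) and equate Σ ρ_i t_i down to z_c; mantle fills any gap and the z_c terms cancel.
Column 1: 2440×0.9075 + 14800×2.776 + 20100×3.026 + (z_c − 37340)×3.221
Column 2: 1440×0 + 13400×ρ + 16900×2.892 + (z_c − 1440 − 30300)×3.221
The z_c×3.221 term appears on both sides and cancels. Collect the known terms of each column as K = Σ(ρt)_known − 3.221 × (depth of known layers): K_1 = 104121.7 − 3.221×37340 = −16150.44; K_2 = 48874.8 − 3.221×(1440 + 30300) = −53359.74.
Balance: K_1 = K_2 + 13400×ρ, so ρ = (K_1 − K_2)/13400 = 37209.3/13400 = 2.78 g cm⁻³.

2.78 g cm⁻³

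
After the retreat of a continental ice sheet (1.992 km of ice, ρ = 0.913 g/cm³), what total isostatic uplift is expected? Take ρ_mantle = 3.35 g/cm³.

Removing the load lets mantle flow back in; uplift u satisfies ρ_ice t = ρ_m u.
u = t ρ_ice/ρ_m = 1.992 km × 0.913/3.35 = 0.543 km.

0.543 km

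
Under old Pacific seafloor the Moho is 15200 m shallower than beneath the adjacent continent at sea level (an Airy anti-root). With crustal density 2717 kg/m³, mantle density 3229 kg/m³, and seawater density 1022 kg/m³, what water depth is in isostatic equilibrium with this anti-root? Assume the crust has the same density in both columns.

4590 m

Replacing a thickness d of crust by seawater at the top must be balanced by replacing crust with mantle at the base: d (ρ_c − ρ_w) = a (ρ_m − ρ_c).
d = a (ρ_m − ρ_c)/(ρ_c − ρ_w) = 15200 m × 512/1695 = 4590 m.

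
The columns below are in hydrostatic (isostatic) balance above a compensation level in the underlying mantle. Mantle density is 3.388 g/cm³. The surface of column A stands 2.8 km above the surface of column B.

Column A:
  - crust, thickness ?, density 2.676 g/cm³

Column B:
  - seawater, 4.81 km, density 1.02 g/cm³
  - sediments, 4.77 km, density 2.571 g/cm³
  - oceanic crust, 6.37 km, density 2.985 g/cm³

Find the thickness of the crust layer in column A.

38.4 km

Take the compensation level at the base of the deeper column (depth z_c below the surface of column A) and equate Σ ρ_i t_i down to z_c; mantle fills any gap and the z_c terms cancel.
Column A: x×2.676 + (z_c − 0 − x)×3.388
Column B: 2.8×0 + 4.81×1.02 + 4.77×2.571 + 6.37×2.985 + (z_c − 2.8 − 15.95)×3.388
The z_c×3.388 term appears on both sides and cancels. Collect the known terms of each column as K = Σ(ρt)_known − 3.388 × (depth of known layers): K_A = 0 − 3.388×0 = 0; K_B = 36.18432 − 3.388×(2.8 + 15.95) = −27.34068.
Balance: K_A − x×(3.388 − 2.676) = K_B, so x = (K_A − K_B)/(3.388 − 2.676) = 27.3407/0.712 = 38.4 km.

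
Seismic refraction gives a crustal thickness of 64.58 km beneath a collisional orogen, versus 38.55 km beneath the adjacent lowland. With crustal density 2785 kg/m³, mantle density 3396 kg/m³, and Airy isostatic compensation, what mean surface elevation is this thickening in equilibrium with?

Excess crust Δ = 64.58 km − 38.55 km = 26.03 km, split between elevation h and root r with h + r = Δ.
Airy balance ρ_c h = (ρ_m − ρ_c) r gives r = h ρ_c/(ρ_m − ρ_c), so h (1 + ρ_c/(ρ_m − ρ_c)) = Δ, i.e. h = Δ (ρ_m − ρ_c)/ρ_m.
h = 26.03 km × 611/3396 = 4.68 km.

4.68 km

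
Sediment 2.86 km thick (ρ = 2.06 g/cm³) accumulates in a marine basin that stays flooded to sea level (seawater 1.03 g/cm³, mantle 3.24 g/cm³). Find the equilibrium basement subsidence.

1.33 km

Submarine loading: the sediment displaces seawater, and the subsidence is in turn flooded, so s (ρ_m − ρ_w) = t (ρ_sed − ρ_w).
s = 2.86 km × (2.06 − 1.03) / (3.24 − 1.03) = 1.33 km.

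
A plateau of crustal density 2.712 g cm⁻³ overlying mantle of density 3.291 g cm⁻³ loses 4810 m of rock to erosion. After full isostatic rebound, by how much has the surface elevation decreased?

Rebound u = e ρ_c/ρ_m = 4810 m × 2.712/3.291 = 3964 m.
Net surface drop = e − u = 4810 m − 3964 m = e (ρ_m − ρ_c)/ρ_m = 846 m.

846 m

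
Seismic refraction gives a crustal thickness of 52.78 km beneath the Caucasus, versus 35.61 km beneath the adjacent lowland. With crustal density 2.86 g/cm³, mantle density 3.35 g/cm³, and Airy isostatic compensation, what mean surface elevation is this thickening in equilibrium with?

Excess crust Δ = 52.78 km − 35.61 km = 17.17 km, split between elevation h and root r with h + r = Δ.
Airy balance ρ_c h = (ρ_m − ρ_c) r gives r = h ρ_c/(ρ_m − ρ_c), so h (1 + ρ_c/(ρ_m − ρ_c)) = Δ, i.e. h = Δ (ρ_m − ρ_c)/ρ_m.
h = 17.17 km × 0.49/3.35 = 2.51 km.

2.51 km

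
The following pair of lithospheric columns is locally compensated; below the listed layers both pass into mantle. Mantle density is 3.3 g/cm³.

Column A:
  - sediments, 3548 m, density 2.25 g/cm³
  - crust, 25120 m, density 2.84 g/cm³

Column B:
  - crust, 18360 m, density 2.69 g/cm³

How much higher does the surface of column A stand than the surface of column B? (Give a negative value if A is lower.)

1240 m

For any compensation level in the mantle, the mantle terms cancel and isostasy reduces to e = (Σt_A − Σt_B) − (Σ(ρt)_A − Σ(ρt)_B) / ρ_m.
Σt_A = 28668 m; Σt_B = 18360 m; Σ(ρt)_A = 79323.8; Σ(ρt)_B = 49388.4 (in m·g/cm³).
e = (28668 − 18360) − (79323.8 − 49388.4) / 3.3 = 1240 m.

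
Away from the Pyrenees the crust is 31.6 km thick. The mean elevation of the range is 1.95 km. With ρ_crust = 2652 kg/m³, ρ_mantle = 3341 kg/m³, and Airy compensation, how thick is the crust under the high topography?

41.1 km

Root depth r = h ρ_c / (ρ_m − ρ_c) = 1.95 km × 2652 / 689 = 7.506 km.
Total thickness = T + h + r = 31.6 km + 1.95 km + 7.506 km = 41.1 km.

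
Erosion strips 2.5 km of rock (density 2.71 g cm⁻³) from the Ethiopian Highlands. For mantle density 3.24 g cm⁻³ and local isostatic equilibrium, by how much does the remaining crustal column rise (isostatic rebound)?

2.09 km

Unloading: uplift u = e ρ_c/ρ_m = 2.5 km × 2.71/3.24 = 2.09 km.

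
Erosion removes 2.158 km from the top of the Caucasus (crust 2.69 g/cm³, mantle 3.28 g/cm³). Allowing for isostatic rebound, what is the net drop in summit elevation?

Rebound u = e ρ_c/ρ_m = 2.158 km × 2.69/3.28 = 1.77 km.
Net surface drop = e − u = 2.158 km − 1.77 km = e (ρ_m − ρ_c)/ρ_m = 0.388 km.

0.388 km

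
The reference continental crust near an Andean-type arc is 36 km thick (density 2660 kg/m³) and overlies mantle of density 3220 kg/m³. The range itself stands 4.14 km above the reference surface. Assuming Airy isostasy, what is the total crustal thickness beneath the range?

Root depth r = h ρ_c / (ρ_m − ρ_c) = 4.14 km × 2660 / 560 = 19.66 km.
Total thickness = T + h + r = 36 km + 4.14 km + 19.66 km = 59.8 km.

59.8 km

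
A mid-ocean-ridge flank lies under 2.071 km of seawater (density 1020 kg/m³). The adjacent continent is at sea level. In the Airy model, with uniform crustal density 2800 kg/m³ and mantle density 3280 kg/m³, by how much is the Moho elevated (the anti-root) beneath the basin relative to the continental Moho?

Equating mass per unit area of the two columns: replacing crust with seawater at the top is compensated by replacing crust with mantle at the base: d (ρ_c − ρ_w) = a (ρ_m − ρ_c).
a = d (ρ_c − ρ_w)/(ρ_m − ρ_c) = 2.071 km × 1780/480 = 7.68 km.

7.68 km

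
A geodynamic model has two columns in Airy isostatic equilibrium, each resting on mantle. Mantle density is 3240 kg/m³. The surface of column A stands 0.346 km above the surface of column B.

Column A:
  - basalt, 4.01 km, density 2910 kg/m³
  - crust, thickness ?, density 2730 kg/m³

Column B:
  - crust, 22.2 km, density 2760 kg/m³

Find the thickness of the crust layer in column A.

20.5 km

Take the compensation level at the base of the deeper column (depth z_c below the surface of column A) and equate Σ ρ_i t_i down to z_c; mantle fills any gap and the z_c terms cancel.
Column A: 4.01×2910 + x×2730 + (z_c − 4.01 − x)×3240
Column B: 0.346×0 + 22.2×2760 + (z_c − 0.346 − 22.2)×3240
The z_c×3240 term appears on both sides and cancels. Collect the known terms of each column as K = Σ(ρt)_known − 3240 × (depth of known layers): K_A = 11669.1 − 3240×4.01 = −1323.3; K_B = 61272 − 3240×(0.346 + 22.2) = −11777.04.
Balance: K_A − x×(3240 − 2730) = K_B, so x = (K_A − K_B)/(3240 − 2730) = 10453.7/510 = 20.5 km.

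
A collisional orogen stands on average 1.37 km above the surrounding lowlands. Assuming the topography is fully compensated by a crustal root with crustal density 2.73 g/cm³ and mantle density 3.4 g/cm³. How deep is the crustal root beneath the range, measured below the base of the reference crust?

For local isostatic compensation: the weight of the topography is balanced by the buoyancy of the root, ρ_c h = (ρ_m − ρ_c) r.
r = h · ρ_c / (ρ_m − ρ_c) = 1.37 km × 2.73 / (3.4 − 2.73) = 5.58 km.

5.58 km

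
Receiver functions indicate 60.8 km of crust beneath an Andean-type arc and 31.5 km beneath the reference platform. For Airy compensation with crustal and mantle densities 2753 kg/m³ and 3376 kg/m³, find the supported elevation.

Excess crust Δ = 60.8 km − 31.5 km = 29.3 km, split between elevation h and root r with h + r = Δ.
Airy balance ρ_c h = (ρ_m − ρ_c) r gives r = h ρ_c/(ρ_m − ρ_c), so h (1 + ρ_c/(ρ_m − ρ_c)) = Δ, i.e. h = Δ (ρ_m − ρ_c)/ρ_m.
h = 29.3 km × 623/3376 = 5.41 km.

5.41 km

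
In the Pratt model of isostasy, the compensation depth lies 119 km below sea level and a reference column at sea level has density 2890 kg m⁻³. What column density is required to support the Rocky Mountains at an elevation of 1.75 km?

Pratt balance: ρ_ref D = ρ (D + h).
ρ = ρ_ref D/(D + h) = 2890 × 119 km/(119 km + 1.75 km) = 2850 kg m⁻³.

2850 kg m⁻³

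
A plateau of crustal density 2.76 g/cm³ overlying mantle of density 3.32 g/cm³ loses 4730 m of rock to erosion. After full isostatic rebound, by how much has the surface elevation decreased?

798 m

Rebound u = e ρ_c/ρ_m = 4730 m × 2.76/3.32 = 3932 m.
Net surface drop = e − u = 4730 m − 3932 m = e (ρ_m − ρ_c)/ρ_m = 798 m.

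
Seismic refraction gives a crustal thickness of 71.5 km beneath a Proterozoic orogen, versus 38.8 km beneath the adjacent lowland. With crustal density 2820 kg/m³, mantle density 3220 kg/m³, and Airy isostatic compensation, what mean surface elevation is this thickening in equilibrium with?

4.06 km

Excess crust Δ = 71.5 km − 38.8 km = 32.7 km, split between elevation h and root r with h + r = Δ.
Airy balance ρ_c h = (ρ_m − ρ_c) r gives r = h ρ_c/(ρ_m − ρ_c), so h (1 + ρ_c/(ρ_m − ρ_c)) = Δ, i.e. h = Δ (ρ_m − ρ_c)/ρ_m.
h = 32.7 km × 400/3220 = 4.06 km.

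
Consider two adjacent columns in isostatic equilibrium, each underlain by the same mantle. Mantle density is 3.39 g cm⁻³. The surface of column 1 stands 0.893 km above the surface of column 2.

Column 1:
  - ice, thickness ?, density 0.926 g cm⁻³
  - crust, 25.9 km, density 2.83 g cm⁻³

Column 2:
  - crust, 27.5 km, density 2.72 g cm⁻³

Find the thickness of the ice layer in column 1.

2.82 km

Take the compensation level at the base of the deeper column (depth z_c below the surface of column 1) and equate Σ ρ_i t_i down to z_c; mantle fills any gap and the z_c terms cancel.
Column 1: x×0.926 + 25.9×2.83 + (z_c − 25.9 − x)×3.39
Column 2: 0.893×0 + 27.5×2.72 + (z_c − 0.893 − 27.5)×3.39
The z_c×3.39 term appears on both sides and cancels. Collect the known terms of each column as K = Σ(ρt)_known − 3.39 × (depth of known layers): K_1 = 73.297 − 3.39×25.9 = −14.504; K_2 = 74.8 − 3.39×(0.893 + 27.5) = −21.45227.
Balance: K_1 − x×(3.39 − 0.926) = K_2, so x = (K_1 − K_2)/(3.39 − 0.926) = 6.94827/2.464 = 2.82 km.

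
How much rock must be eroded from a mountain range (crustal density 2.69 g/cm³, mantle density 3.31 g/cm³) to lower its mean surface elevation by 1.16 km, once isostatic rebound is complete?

6.19 km

Net drop Δ = e − u = e − e ρ_c/ρ_m = e (ρ_m − ρ_c)/ρ_m.
e = Δ ρ_m/(ρ_m − ρ_c) = 1.16 km × 3.31/0.62 = 6.19 km.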